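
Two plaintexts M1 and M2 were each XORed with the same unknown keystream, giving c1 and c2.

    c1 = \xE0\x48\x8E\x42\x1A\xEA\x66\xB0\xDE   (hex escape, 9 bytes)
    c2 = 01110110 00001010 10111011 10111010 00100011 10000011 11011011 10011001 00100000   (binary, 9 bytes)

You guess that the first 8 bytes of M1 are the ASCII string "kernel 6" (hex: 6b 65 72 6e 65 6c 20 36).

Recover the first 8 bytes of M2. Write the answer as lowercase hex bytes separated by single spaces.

First, c1 ⊕ c2 = (M1 ⊕ K) ⊕ (M2 ⊕ K) = M1 ⊕ M2, so the key drops out. Then M2 = (M1 ⊕ M2) ⊕ M1 over the first 8 bytes.
byte 0: (e0 ^ 76) ^ 6b = 96 ^ 6b = fd
byte 1: (48 ^ 0a) ^ 65 = 42 ^ 65 = 27
byte 2: (8e ^ bb) ^ 72 = 35 ^ 72 = 47
byte 3: (42 ^ ba) ^ 6e = f8 ^ 6e = 96
byte 4: (1a ^ 23) ^ 65 = 39 ^ 65 = 5c
byte 5: (ea ^ 83) ^ 6c = 69 ^ 6c = 05
byte 6: (66 ^ db) ^ 20 = bd ^ 20 = 9d
byte 7: (b0 ^ 99) ^ 36 = 29 ^ 36 = 1f

fd 27 47 96 5c 05 9d 1f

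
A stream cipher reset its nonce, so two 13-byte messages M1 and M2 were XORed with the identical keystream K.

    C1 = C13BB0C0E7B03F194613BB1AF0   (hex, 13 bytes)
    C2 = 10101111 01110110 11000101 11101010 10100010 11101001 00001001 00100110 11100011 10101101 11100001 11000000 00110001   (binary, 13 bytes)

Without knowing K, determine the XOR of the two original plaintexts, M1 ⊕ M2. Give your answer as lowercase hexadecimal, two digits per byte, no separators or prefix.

6e4d752a4559363fa5be5adac1

C1 ⊕ C2 = (M1 ⊕ K) ⊕ (M2 ⊕ K) = M1 ⊕ M2 — the shared key cancels under XOR.
c1 xor af = 6e
3b xor 76 = 4d
b0 xor c5 = 75
c0 xor ea = 2a
e7 xor a2 = 45
b0 xor e9 = 59
3f xor 09 = 36
19 xor 26 = 3f
46 xor e3 = a5
13 xor ad = be
bb xor e1 = 5a
1a xor c0 = da
f0 xor 31 = c1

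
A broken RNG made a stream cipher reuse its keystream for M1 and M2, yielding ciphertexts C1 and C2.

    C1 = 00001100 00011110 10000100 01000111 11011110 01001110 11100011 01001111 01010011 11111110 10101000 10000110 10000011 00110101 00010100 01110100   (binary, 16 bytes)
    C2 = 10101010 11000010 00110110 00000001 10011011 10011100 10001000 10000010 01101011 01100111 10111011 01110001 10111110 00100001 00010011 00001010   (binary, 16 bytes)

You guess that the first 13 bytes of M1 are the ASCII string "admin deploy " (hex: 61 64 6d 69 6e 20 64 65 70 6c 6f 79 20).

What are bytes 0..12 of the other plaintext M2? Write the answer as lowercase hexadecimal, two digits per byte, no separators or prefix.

First, C1 ⊕ C2 = (M1 ⊕ K) ⊕ (M2 ⊕ K) = M1 ⊕ M2, so the key drops out. Then M2 = (M1 ⊕ M2) ⊕ M1 over the first 13 bytes.
byte 0: (0c ^ aa) ^ 61 = a6 ^ 61 = c7
byte 1: (1e ^ c2) ^ 64 = dc ^ 64 = b8
byte 2: (84 ^ 36) ^ 6d = b2 ^ 6d = df
byte 3: (47 ^ 01) ^ 69 = 46 ^ 69 = 2f
byte 4: (de ^ 9b) ^ 6e = 45 ^ 6e = 2b
byte 5: (4e ^ 9c) ^ 20 = d2 ^ 20 = f2
byte 6: (e3 ^ 88) ^ 64 = 6b ^ 64 = 0f
byte 7: (4f ^ 82) ^ 65 = cd ^ 65 = a8
byte 8: (53 ^ 6b) ^ 70 = 38 ^ 70 = 48
byte 9: (fe ^ 67) ^ 6c = 99 ^ 6c = f5
byte 10: (a8 ^ bb) ^ 6f = 13 ^ 6f = 7c
byte 11: (86 ^ 71) ^ 79 = f7 ^ 79 = 8e
byte 12: (83 ^ be) ^ 20 = 3d ^ 20 = 1d

c7b8df2f2bf20fa848f57c8e1d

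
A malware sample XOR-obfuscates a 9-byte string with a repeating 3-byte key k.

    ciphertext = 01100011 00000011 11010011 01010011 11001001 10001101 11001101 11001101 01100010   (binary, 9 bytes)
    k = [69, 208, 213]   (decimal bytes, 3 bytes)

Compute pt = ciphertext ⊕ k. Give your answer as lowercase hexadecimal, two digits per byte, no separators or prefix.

The 3-byte key repeats, so the effective keystream is 45 d0 d5 45 d0 d5 45 d0 d5.
byte 0:  99 XOR  69 =  38
byte 1:   3 XOR 208 = 211
byte 2: 211 XOR 213 =   6
byte 3:  83 XOR  69 =  22
byte 4: 201 XOR 208 =  25
byte 5: 141 XOR 213 =  88
byte 6: 205 XOR  69 = 136
byte 7: 205 XOR 208 =  29
byte 8:  98 XOR 213 = 183

26d306161958881db7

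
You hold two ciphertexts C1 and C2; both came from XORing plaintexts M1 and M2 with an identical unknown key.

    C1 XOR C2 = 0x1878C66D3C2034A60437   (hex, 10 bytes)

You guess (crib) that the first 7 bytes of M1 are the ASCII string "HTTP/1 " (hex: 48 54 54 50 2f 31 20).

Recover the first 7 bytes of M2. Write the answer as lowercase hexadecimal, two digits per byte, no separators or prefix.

Since C1 ⊕ C2 = M1 ⊕ M2, XORing with the guessed M1 bytes yields the corresponding M2 bytes: M2 = (C1 ⊕ C2) ⊕ M1.
byte 0: 00011000 ^ 01001000 = 01010000
byte 1: 01111000 ^ 01010100 = 00101100
byte 2: 11000110 ^ 01010100 = 10010010
byte 3: 01101101 ^ 01010000 = 00111101
byte 4: 00111100 ^ 00101111 = 00010011
byte 5: 00100000 ^ 00110001 = 00010001
byte 6: 00110100 ^ 00100000 = 00010100

502c923d131114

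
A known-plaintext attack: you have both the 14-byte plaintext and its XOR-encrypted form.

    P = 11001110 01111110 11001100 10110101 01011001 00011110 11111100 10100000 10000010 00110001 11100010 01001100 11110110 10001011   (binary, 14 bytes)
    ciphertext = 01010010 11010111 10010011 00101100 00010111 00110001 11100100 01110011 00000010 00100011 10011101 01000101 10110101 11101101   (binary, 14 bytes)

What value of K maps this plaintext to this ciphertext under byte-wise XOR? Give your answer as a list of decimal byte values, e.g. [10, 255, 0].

Since ciphertext = P ⊕ K, XORing both sides with P gives K = P ⊕ ciphertext.
byte 0: 206 ^  82 = 156
byte 1: 126 ^ 215 = 169
byte 2: 204 ^ 147 =  95
byte 3: 181 ^  44 = 153
byte 4:  89 ^  23 =  78
byte 5:  30 ^  49 =  47
byte 6: 252 ^ 228 =  24
byte 7: 160 ^ 115 = 211
byte 8: 130 ^   2 = 128
byte 9:  49 ^  35 =  18
byte 10: 226 ^ 157 = 127
byte 11:  76 ^  69 =   9
byte 12: 246 ^ 181 =  67
byte 13: 139 ^ 237 = 102

[156, 169, 95, 153, 78, 47, 24, 211, 128, 18, 127, 9, 67, 102]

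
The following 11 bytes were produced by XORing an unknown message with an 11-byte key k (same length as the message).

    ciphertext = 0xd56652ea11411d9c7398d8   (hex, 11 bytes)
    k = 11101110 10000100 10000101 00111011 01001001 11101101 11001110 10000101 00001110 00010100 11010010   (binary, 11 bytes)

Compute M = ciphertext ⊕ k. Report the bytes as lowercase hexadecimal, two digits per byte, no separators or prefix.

3be2d7d158acd3197d8c0a

d5 XOR ee = 3b
66 XOR 84 = e2
52 XOR 85 = d7
ea XOR 3b = d1
11 XOR 49 = 58
41 XOR ed = ac
1d XOR ce = d3
9c XOR 85 = 19
73 XOR 0e = 7d
98 XOR 14 = 8c
d8 XOR d2 = 0a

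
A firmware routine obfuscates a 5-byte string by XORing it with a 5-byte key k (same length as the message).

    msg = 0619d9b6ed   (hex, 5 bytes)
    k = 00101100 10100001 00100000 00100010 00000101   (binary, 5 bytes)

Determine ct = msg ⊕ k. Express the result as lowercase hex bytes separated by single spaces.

06 XOR 2c = 2a
19 XOR a1 = b8
d9 XOR 20 = f9
b6 XOR 22 = 94
ed XOR 05 = e8

2a b8 f9 94 e8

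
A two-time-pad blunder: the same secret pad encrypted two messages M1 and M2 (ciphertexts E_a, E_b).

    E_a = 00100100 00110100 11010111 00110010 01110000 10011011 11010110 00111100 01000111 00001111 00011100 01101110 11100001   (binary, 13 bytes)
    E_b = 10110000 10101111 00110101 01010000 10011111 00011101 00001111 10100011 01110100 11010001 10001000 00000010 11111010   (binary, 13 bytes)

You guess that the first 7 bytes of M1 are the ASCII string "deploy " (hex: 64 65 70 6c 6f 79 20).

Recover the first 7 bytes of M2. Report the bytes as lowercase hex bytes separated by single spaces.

f0 fe 92 0e 80 ff f9

First, E_a ⊕ E_b = (M1 ⊕ K) ⊕ (M2 ⊕ K) = M1 ⊕ M2, so the key drops out. Then M2 = (M1 ⊕ M2) ⊕ M1 over the first 7 bytes.
byte 0: (24 ^ b0) ^ 64 = 94 ^ 64 = f0
byte 1: (34 ^ af) ^ 65 = 9b ^ 65 = fe
byte 2: (d7 ^ 35) ^ 70 = e2 ^ 70 = 92
byte 3: (32 ^ 50) ^ 6c = 62 ^ 6c = 0e
byte 4: (70 ^ 9f) ^ 6f = ef ^ 6f = 80
byte 5: (9b ^ 1d) ^ 79 = 86 ^ 79 = ff
byte 6: (d6 ^ 0f) ^ 20 = d9 ^ 20 = f9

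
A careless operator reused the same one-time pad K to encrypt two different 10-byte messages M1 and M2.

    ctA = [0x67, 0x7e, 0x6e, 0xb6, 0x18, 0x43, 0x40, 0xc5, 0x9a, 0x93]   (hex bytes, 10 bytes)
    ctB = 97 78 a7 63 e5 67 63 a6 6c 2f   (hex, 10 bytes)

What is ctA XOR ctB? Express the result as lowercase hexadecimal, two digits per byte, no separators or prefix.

ctA ⊕ ctB = (M1 ⊕ K) ⊕ (M2 ⊕ K) = M1 ⊕ M2 — the shared key cancels under XOR.
67 ⊕ 97 = f0
7e ⊕ 78 = 06
6e ⊕ a7 = c9
b6 ⊕ 63 = d5
18 ⊕ e5 = fd
43 ⊕ 67 = 24
40 ⊕ 63 = 23
c5 ⊕ a6 = 63
9a ⊕ 6c = f6
93 ⊕ 2f = bc

f006c9d5fd242363f6bc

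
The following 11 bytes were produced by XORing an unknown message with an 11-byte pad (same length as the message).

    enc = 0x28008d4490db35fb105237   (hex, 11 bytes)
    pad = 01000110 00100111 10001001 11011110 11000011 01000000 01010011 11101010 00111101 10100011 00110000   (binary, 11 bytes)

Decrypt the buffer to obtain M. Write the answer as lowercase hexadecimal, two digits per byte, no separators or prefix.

XOR is its own inverse, so applying the key byte-wise gives the result directly.
00101000 XOR 01000110 = 01101110
00000000 XOR 00100111 = 00100111
10001101 XOR 10001001 = 00000100
01000100 XOR 11011110 = 10011010
10010000 XOR 11000011 = 01010011
11011011 XOR 01000000 = 10011011
00110101 XOR 01010011 = 01100110
11111011 XOR 11101010 = 00010001
00010000 XOR 00111101 = 00101101
01010010 XOR 10100011 = 11110001
00110111 XOR 00110000 = 00000111

6e27049a539b66112df107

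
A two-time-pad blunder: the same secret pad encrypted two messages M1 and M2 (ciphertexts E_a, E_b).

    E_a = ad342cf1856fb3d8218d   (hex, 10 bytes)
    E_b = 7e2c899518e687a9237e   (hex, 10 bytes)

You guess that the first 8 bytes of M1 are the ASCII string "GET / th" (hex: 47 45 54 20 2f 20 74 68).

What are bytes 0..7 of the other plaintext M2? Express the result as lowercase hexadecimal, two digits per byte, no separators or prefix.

945df144b2a94019

First, E_a ⊕ E_b = (M1 ⊕ K) ⊕ (M2 ⊕ K) = M1 ⊕ M2, so the key drops out. Then M2 = (M1 ⊕ M2) ⊕ M1 over the first 8 bytes.
byte 0: (ad ^ 7e) ^ 47 = d3 ^ 47 = 94
byte 1: (34 ^ 2c) ^ 45 = 18 ^ 45 = 5d
byte 2: (2c ^ 89) ^ 54 = a5 ^ 54 = f1
byte 3: (f1 ^ 95) ^ 20 = 64 ^ 20 = 44
byte 4: (85 ^ 18) ^ 2f = 9d ^ 2f = b2
byte 5: (6f ^ e6) ^ 20 = 89 ^ 20 = a9
byte 6: (b3 ^ 87) ^ 74 = 34 ^ 74 = 40
byte 7: (d8 ^ a9) ^ 68 = 71 ^ 68 = 19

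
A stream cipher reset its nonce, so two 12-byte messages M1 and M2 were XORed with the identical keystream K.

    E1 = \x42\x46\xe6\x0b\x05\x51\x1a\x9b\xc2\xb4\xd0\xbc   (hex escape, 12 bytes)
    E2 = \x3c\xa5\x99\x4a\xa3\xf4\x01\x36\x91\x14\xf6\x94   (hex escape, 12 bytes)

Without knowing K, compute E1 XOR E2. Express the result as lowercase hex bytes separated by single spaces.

E1 ⊕ E2 = (M1 ⊕ K) ⊕ (M2 ⊕ K) = M1 ⊕ M2 — the shared key cancels under XOR.
42 XOR 3c = 7e
46 XOR a5 = e3
e6 XOR 99 = 7f
0b XOR 4a = 41
05 XOR a3 = a6
51 XOR f4 = a5
1a XOR 01 = 1b
9b XOR 36 = ad
c2 XOR 91 = 53
b4 XOR 14 = a0
d0 XOR f6 = 26
bc XOR 94 = 28

7e e3 7f 41 a6 a5 1b ad 53 a0 26 28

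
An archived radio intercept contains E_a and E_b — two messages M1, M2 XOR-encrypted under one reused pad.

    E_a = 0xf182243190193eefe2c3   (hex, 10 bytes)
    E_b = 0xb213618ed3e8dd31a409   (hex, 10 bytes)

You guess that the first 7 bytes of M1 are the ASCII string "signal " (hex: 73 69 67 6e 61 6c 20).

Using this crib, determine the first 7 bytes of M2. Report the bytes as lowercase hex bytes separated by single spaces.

First, E_a ⊕ E_b = (M1 ⊕ K) ⊕ (M2 ⊕ K) = M1 ⊕ M2, so the key drops out. Then M2 = (M1 ⊕ M2) ⊕ M1 over the first 7 bytes.
byte 0: (f1 ⊕ b2) ⊕ 73 = 43 ⊕ 73 = 30
byte 1: (82 ⊕ 13) ⊕ 69 = 91 ⊕ 69 = f8
byte 2: (24 ⊕ 61) ⊕ 67 = 45 ⊕ 67 = 22
byte 3: (31 ⊕ 8e) ⊕ 6e = bf ⊕ 6e = d1
byte 4: (90 ⊕ d3) ⊕ 61 = 43 ⊕ 61 = 22
byte 5: (19 ⊕ e8) ⊕ 6c = f1 ⊕ 6c = 9d
byte 6: (3e ⊕ dd) ⊕ 20 = e3 ⊕ 20 = c3

30 f8 22 d1 22 9d c3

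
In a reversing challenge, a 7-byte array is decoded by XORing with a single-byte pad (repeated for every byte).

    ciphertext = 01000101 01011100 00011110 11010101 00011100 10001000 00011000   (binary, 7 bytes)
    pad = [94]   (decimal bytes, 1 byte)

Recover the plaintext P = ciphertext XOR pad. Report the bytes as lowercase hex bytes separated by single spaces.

1b 02 40 8b 42 d6 46

The 1-byte key repeats, so the effective keystream is 5e 5e 5e 5e 5e 5e 5e.
byte 0: 45 ⊕ 5e = 1b
byte 1: 5c ⊕ 5e = 02
byte 2: 1e ⊕ 5e = 40
byte 3: d5 ⊕ 5e = 8b
byte 4: 1c ⊕ 5e = 42
byte 5: 88 ⊕ 5e = d6
byte 6: 18 ⊕ 5e = 46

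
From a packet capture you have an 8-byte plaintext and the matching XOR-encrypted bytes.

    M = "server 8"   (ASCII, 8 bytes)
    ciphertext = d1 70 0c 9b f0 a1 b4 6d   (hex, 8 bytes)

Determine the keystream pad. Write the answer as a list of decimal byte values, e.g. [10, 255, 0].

Since ciphertext = M ⊕ pad, XORing both sides with M gives pad = M ⊕ ciphertext.
byte 0: 115 ^ 209 = 162
byte 1: 101 ^ 112 =  21
byte 2: 114 ^  12 = 126
byte 3: 118 ^ 155 = 237
byte 4: 101 ^ 240 = 149
byte 5: 114 ^ 161 = 211
byte 6:  32 ^ 180 = 148
byte 7:  56 ^ 109 =  85

[162, 21, 126, 237, 149, 211, 148, 85]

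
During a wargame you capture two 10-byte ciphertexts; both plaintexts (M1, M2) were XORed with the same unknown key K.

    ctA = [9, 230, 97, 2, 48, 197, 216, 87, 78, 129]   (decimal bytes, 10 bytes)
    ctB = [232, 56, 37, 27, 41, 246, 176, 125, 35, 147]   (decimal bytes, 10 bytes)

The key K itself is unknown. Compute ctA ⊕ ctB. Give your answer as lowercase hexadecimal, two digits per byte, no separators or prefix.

ctA ⊕ ctB = (M1 ⊕ K) ⊕ (M2 ⊕ K) = M1 ⊕ M2 — the shared key cancels under XOR.
  9 ⊕ 232 = 225
230 ⊕  56 = 222
 97 ⊕  37 =  68
  2 ⊕  27 =  25
 48 ⊕  41 =  25
197 ⊕ 246 =  51
216 ⊕ 176 = 104
 87 ⊕ 125 =  42
 78 ⊕  35 = 109
129 ⊕ 147 =  18

e1de44191933682a6d12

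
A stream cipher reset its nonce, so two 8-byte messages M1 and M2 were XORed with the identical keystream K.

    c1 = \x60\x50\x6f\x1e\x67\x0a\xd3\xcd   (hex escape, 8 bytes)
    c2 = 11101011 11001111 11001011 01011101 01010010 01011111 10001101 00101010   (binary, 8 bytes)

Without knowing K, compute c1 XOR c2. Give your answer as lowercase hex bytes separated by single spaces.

c1 ⊕ c2 = (M1 ⊕ K) ⊕ (M2 ⊕ K) = M1 ⊕ M2 — the shared key cancels under XOR.
byte 0: 01100000 ^ 11101011 = 10001011
byte 1: 01010000 ^ 11001111 = 10011111
byte 2: 01101111 ^ 11001011 = 10100100
byte 3: 00011110 ^ 01011101 = 01000011
byte 4: 01100111 ^ 01010010 = 00110101
byte 5: 00001010 ^ 01011111 = 01010101
byte 6: 11010011 ^ 10001101 = 01011110
byte 7: 11001101 ^ 00101010 = 11100111

8b 9f a4 43 35 55 5e e7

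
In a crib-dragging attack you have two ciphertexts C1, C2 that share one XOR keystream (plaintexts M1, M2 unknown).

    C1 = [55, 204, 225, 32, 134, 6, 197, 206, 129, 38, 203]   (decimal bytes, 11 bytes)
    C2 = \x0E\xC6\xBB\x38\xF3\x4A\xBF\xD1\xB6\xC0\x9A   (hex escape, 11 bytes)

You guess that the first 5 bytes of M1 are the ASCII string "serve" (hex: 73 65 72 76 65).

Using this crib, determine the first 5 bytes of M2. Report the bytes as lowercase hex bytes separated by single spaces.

4a 6f 28 6e 10

First, C1 ⊕ C2 = (M1 ⊕ K) ⊕ (M2 ⊕ K) = M1 ⊕ M2, so the key drops out. Then M2 = (M1 ⊕ M2) ⊕ M1 over the first 5 bytes.
byte 0: (37 ^ 0e) ^ 73 = 39 ^ 73 = 4a
byte 1: (cc ^ c6) ^ 65 = 0a ^ 65 = 6f
byte 2: (e1 ^ bb) ^ 72 = 5a ^ 72 = 28
byte 3: (20 ^ 38) ^ 76 = 18 ^ 76 = 6e
byte 4: (86 ^ f3) ^ 65 = 75 ^ 65 = 10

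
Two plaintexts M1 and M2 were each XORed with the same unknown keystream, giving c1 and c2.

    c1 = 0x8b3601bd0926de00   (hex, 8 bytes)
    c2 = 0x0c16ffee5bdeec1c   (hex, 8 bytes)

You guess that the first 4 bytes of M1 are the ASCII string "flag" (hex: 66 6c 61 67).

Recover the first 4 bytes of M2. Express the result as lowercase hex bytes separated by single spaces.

e1 4c 9f 34

First, c1 ⊕ c2 = (M1 ⊕ K) ⊕ (M2 ⊕ K) = M1 ⊕ M2, so the key drops out. Then M2 = (M1 ⊕ M2) ⊕ M1 over the first 4 bytes.
byte 0: (8b xor 0c) xor 66 = 87 xor 66 = e1
byte 1: (36 xor 16) xor 6c = 20 xor 6c = 4c
byte 2: (01 xor ff) xor 61 = fe xor 61 = 9f
byte 3: (bd xor ee) xor 67 = 53 xor 67 = 34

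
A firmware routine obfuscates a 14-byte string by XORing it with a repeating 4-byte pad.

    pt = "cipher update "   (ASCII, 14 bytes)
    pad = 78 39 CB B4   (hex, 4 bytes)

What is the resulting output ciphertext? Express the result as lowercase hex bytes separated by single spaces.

The 4-byte key repeats, so the effective keystream is 78 39 cb b4 78 39 cb b4 78 39 cb b4 78 39.
byte 0: 01100011 ⊕ 01111000 = 00011011
byte 1: 01101001 ⊕ 00111001 = 01010000
byte 2: 01110000 ⊕ 11001011 = 10111011
byte 3: 01101000 ⊕ 10110100 = 11011100
byte 4: 01100101 ⊕ 01111000 = 00011101
byte 5: 01110010 ⊕ 00111001 = 01001011
byte 6: 00100000 ⊕ 11001011 = 11101011
byte 7: 01110101 ⊕ 10110100 = 11000001
byte 8: 01110000 ⊕ 01111000 = 00001000
byte 9: 01100100 ⊕ 00111001 = 01011101
byte 10: 01100001 ⊕ 11001011 = 10101010
byte 11: 01110100 ⊕ 10110100 = 11000000
byte 12: 01100101 ⊕ 01111000 = 00011101
byte 13: 00100000 ⊕ 00111001 = 00011001

1b 50 bb dc 1d 4b eb c1 08 5d aa c0 1d 19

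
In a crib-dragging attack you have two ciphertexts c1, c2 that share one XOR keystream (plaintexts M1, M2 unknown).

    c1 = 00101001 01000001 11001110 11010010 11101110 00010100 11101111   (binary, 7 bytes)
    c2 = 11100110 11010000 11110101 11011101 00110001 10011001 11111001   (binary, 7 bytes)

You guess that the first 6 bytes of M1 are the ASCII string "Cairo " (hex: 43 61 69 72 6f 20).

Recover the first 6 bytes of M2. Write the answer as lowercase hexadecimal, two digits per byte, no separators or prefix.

8cf0527db0ad

First, c1 ⊕ c2 = (M1 ⊕ K) ⊕ (M2 ⊕ K) = M1 ⊕ M2, so the key drops out. Then M2 = (M1 ⊕ M2) ⊕ M1 over the first 6 bytes.
byte 0: (29 xor e6) xor 43 = cf xor 43 = 8c
byte 1: (41 xor d0) xor 61 = 91 xor 61 = f0
byte 2: (ce xor f5) xor 69 = 3b xor 69 = 52
byte 3: (d2 xor dd) xor 72 = 0f xor 72 = 7d
byte 4: (ee xor 31) xor 6f = df xor 6f = b0
byte 5: (14 xor 99) xor 20 = 8d xor 20 = ad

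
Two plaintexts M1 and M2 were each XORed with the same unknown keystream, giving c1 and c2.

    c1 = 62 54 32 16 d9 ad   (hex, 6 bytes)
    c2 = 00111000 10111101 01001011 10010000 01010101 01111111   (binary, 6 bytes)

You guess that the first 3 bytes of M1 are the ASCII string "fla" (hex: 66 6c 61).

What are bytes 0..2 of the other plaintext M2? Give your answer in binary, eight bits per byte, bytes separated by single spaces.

First, c1 ⊕ c2 = (M1 ⊕ K) ⊕ (M2 ⊕ K) = M1 ⊕ M2, so the key drops out. Then M2 = (M1 ⊕ M2) ⊕ M1 over the first 3 bytes.
byte 0: (62 xor 38) xor 66 = 5a xor 66 = 3c
byte 1: (54 xor bd) xor 6c = e9 xor 6c = 85
byte 2: (32 xor 4b) xor 61 = 79 xor 61 = 18

00111100 10000101 00011000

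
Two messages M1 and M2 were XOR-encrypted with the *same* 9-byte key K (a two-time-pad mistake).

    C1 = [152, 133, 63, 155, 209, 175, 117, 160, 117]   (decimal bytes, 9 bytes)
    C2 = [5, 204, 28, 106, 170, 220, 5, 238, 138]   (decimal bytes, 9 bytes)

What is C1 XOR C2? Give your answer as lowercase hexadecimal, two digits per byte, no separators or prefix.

C1 ⊕ C2 = (M1 ⊕ K) ⊕ (M2 ⊕ K) = M1 ⊕ M2 — the shared key cancels under XOR.
byte 0: 10011000 ⊕ 00000101 = 10011101
byte 1: 10000101 ⊕ 11001100 = 01001001
byte 2: 00111111 ⊕ 00011100 = 00100011
byte 3: 10011011 ⊕ 01101010 = 11110001
byte 4: 11010001 ⊕ 10101010 = 01111011
byte 5: 10101111 ⊕ 11011100 = 01110011
byte 6: 01110101 ⊕ 00000101 = 01110000
byte 7: 10100000 ⊕ 11101110 = 01001110
byte 8: 01110101 ⊕ 10001010 = 11111111

9d4923f17b73704eff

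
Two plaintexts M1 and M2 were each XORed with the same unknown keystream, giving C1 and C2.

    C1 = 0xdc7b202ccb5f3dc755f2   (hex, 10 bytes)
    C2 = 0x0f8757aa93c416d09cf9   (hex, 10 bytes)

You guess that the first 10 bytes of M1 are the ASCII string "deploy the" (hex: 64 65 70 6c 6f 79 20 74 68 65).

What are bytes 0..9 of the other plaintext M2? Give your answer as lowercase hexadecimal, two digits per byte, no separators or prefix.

b79907ea37e20b63a16e

First, C1 ⊕ C2 = (M1 ⊕ K) ⊕ (M2 ⊕ K) = M1 ⊕ M2, so the key drops out. Then M2 = (M1 ⊕ M2) ⊕ M1 over the first 10 bytes.
byte 0: (dc XOR 0f) XOR 64 = d3 XOR 64 = b7
byte 1: (7b XOR 87) XOR 65 = fc XOR 65 = 99
byte 2: (20 XOR 57) XOR 70 = 77 XOR 70 = 07
byte 3: (2c XOR aa) XOR 6c = 86 XOR 6c = ea
byte 4: (cb XOR 93) XOR 6f = 58 XOR 6f = 37
byte 5: (5f XOR c4) XOR 79 = 9b XOR 79 = e2
byte 6: (3d XOR 16) XOR 20 = 2b XOR 20 = 0b
byte 7: (c7 XOR d0) XOR 74 = 17 XOR 74 = 63
byte 8: (55 XOR 9c) XOR 68 = c9 XOR 68 = a1
byte 9: (f2 XOR f9) XOR 65 = 0b XOR 65 = 6e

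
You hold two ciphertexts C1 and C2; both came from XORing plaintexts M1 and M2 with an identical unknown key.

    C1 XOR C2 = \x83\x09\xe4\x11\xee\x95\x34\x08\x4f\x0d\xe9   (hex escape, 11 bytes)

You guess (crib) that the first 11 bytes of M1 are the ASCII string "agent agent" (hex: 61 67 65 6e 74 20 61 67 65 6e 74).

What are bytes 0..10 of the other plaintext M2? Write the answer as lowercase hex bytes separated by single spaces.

e2 6e 81 7f 9a b5 55 6f 2a 63 9d

Since C1 ⊕ C2 = M1 ⊕ M2, XORing with the guessed M1 bytes yields the corresponding M2 bytes: M2 = (C1 ⊕ C2) ⊕ M1.
83 ⊕ 61 = e2
09 ⊕ 67 = 6e
e4 ⊕ 65 = 81
11 ⊕ 6e = 7f
ee ⊕ 74 = 9a
95 ⊕ 20 = b5
34 ⊕ 61 = 55
08 ⊕ 67 = 6f
4f ⊕ 65 = 2a
0d ⊕ 6e = 63
e9 ⊕ 74 = 9d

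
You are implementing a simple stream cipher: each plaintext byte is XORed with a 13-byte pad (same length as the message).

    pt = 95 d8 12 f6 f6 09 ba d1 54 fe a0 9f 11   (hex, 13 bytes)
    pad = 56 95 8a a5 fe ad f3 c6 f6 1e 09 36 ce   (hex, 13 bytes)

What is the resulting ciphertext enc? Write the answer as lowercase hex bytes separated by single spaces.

149 ^  86 = 195
216 ^ 149 =  77
 18 ^ 138 = 152
246 ^ 165 =  83
246 ^ 254 =   8
  9 ^ 173 = 164
186 ^ 243 =  73
209 ^ 198 =  23
 84 ^ 246 = 162
254 ^  30 = 224
160 ^   9 = 169
159 ^  54 = 169
 17 ^ 206 = 223

c3 4d 98 53 08 a4 49 17 a2 e0 a9 a9 df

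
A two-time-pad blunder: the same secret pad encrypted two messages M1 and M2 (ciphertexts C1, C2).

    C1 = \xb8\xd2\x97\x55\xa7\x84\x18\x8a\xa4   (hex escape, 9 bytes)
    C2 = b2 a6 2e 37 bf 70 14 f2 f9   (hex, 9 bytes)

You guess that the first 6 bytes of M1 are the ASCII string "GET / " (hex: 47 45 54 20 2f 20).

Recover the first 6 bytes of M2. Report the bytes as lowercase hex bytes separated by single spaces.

First, C1 ⊕ C2 = (M1 ⊕ K) ⊕ (M2 ⊕ K) = M1 ⊕ M2, so the key drops out. Then M2 = (M1 ⊕ M2) ⊕ M1 over the first 6 bytes.
byte 0: (b8 ⊕ b2) ⊕ 47 = 0a ⊕ 47 = 4d
byte 1: (d2 ⊕ a6) ⊕ 45 = 74 ⊕ 45 = 31
byte 2: (97 ⊕ 2e) ⊕ 54 = b9 ⊕ 54 = ed
byte 3: (55 ⊕ 37) ⊕ 20 = 62 ⊕ 20 = 42
byte 4: (a7 ⊕ bf) ⊕ 2f = 18 ⊕ 2f = 37
byte 5: (84 ⊕ 70) ⊕ 20 = f4 ⊕ 20 = d4

4d 31 ed 42 37 d4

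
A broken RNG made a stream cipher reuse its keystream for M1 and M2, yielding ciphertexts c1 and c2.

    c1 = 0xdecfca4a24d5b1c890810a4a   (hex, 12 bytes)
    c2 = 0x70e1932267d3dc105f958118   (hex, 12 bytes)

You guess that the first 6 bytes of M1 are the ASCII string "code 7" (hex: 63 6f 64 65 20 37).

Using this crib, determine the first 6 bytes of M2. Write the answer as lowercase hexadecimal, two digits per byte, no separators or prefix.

cd413d0d6331

First, c1 ⊕ c2 = (M1 ⊕ K) ⊕ (M2 ⊕ K) = M1 ⊕ M2, so the key drops out. Then M2 = (M1 ⊕ M2) ⊕ M1 over the first 6 bytes.
byte 0: (de XOR 70) XOR 63 = ae XOR 63 = cd
byte 1: (cf XOR e1) XOR 6f = 2e XOR 6f = 41
byte 2: (ca XOR 93) XOR 64 = 59 XOR 64 = 3d
byte 3: (4a XOR 22) XOR 65 = 68 XOR 65 = 0d
byte 4: (24 XOR 67) XOR 20 = 43 XOR 20 = 63
byte 5: (d5 XOR d3) XOR 37 = 06 XOR 37 = 31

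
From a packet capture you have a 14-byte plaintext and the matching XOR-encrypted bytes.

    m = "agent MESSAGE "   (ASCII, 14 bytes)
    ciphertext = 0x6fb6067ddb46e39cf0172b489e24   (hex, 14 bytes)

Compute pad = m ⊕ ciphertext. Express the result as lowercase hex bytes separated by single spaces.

Since ciphertext = m ⊕ pad, XORing both sides with m gives pad = m ⊕ ciphertext.
byte 0: 01100001 ⊕ 01101111 = 00001110
byte 1: 01100111 ⊕ 10110110 = 11010001
byte 2: 01100101 ⊕ 00000110 = 01100011
byte 3: 01101110 ⊕ 01111101 = 00010011
byte 4: 01110100 ⊕ 11011011 = 10101111
byte 5: 00100000 ⊕ 01000110 = 01100110
byte 6: 01001101 ⊕ 11100011 = 10101110
byte 7: 01000101 ⊕ 10011100 = 11011001
byte 8: 01010011 ⊕ 11110000 = 10100011
byte 9: 01010011 ⊕ 00010111 = 01000100
byte 10: 01000001 ⊕ 00101011 = 01101010
byte 11: 01000111 ⊕ 01001000 = 00001111
byte 12: 01000101 ⊕ 10011110 = 11011011
byte 13: 00100000 ⊕ 00100100 = 00000100

0e d1 63 13 af 66 ae d9 a3 44 6a 0f db 04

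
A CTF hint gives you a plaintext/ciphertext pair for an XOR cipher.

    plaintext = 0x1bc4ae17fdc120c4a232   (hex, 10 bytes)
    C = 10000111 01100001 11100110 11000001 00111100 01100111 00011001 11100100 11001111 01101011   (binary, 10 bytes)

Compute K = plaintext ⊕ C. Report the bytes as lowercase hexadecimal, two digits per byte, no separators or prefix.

Since C = plaintext ⊕ K, XORing both sides with plaintext gives K = plaintext ⊕ C.
byte 0:  27 XOR 135 = 156
byte 1: 196 XOR  97 = 165
byte 2: 174 XOR 230 =  72
byte 3:  23 XOR 193 = 214
byte 4: 253 XOR  60 = 193
byte 5: 193 XOR 103 = 166
byte 6:  32 XOR  25 =  57
byte 7: 196 XOR 228 =  32
byte 8: 162 XOR 207 = 109
byte 9:  50 XOR 107 =  89

9ca548d6c1a639206d59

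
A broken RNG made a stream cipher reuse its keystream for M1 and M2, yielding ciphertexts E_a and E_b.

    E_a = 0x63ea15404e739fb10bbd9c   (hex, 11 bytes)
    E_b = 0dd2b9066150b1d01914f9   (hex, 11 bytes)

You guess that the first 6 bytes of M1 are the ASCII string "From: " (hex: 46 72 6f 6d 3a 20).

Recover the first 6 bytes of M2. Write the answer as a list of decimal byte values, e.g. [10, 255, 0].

First, E_a ⊕ E_b = (M1 ⊕ K) ⊕ (M2 ⊕ K) = M1 ⊕ M2, so the key drops out. Then M2 = (M1 ⊕ M2) ⊕ M1 over the first 6 bytes.
byte 0: (63 xor 0d) xor 46 = 6e xor 46 = 28
byte 1: (ea xor d2) xor 72 = 38 xor 72 = 4a
byte 2: (15 xor b9) xor 6f = ac xor 6f = c3
byte 3: (40 xor 06) xor 6d = 46 xor 6d = 2b
byte 4: (4e xor 61) xor 3a = 2f xor 3a = 15
byte 5: (73 xor 50) xor 20 = 23 xor 20 = 03

[40, 74, 195, 43, 21, 3]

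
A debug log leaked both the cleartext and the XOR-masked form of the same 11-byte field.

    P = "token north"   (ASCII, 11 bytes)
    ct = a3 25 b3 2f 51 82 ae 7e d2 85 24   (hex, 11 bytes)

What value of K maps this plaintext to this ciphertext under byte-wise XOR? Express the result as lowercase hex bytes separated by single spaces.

Since ct = P ⊕ K, XORing both sides with P gives K = P ⊕ ct.
74 XOR a3 = d7
6f XOR 25 = 4a
6b XOR b3 = d8
65 XOR 2f = 4a
6e XOR 51 = 3f
20 XOR 82 = a2
6e XOR ae = c0
6f XOR 7e = 11
72 XOR d2 = a0
74 XOR 85 = f1
68 XOR 24 = 4c

d7 4a d8 4a 3f a2 c0 11 a0 f1 4c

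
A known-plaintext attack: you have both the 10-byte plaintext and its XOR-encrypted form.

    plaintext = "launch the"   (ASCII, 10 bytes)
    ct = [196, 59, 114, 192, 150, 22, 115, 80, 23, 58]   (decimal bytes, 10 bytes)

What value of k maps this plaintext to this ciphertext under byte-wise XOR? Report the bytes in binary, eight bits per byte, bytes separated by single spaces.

10101000 01011010 00000111 10101110 11110101 01111110 01010011 00100100 01111111 01011111

Since ct = plaintext ⊕ k, XORing both sides with plaintext gives k = plaintext ⊕ ct.
byte 0: 108 ^ 196 = 168
byte 1:  97 ^  59 =  90
byte 2: 117 ^ 114 =   7
byte 3: 110 ^ 192 = 174
byte 4:  99 ^ 150 = 245
byte 5: 104 ^  22 = 126
byte 6:  32 ^ 115 =  83
byte 7: 116 ^  80 =  36
byte 8: 104 ^  23 = 127
byte 9: 101 ^  58 =  95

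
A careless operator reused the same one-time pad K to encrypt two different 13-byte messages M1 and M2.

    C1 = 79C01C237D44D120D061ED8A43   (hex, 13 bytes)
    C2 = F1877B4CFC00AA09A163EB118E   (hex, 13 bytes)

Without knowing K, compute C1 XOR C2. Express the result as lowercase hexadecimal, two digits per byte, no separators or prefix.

C1 ⊕ C2 = (M1 ⊕ K) ⊕ (M2 ⊕ K) = M1 ⊕ M2 — the shared key cancels under XOR.
79 ⊕ f1 = 88
c0 ⊕ 87 = 47
1c ⊕ 7b = 67
23 ⊕ 4c = 6f
7d ⊕ fc = 81
44 ⊕ 00 = 44
d1 ⊕ aa = 7b
20 ⊕ 09 = 29
d0 ⊕ a1 = 71
61 ⊕ 63 = 02
ed ⊕ eb = 06
8a ⊕ 11 = 9b
43 ⊕ 8e = cd

8847676f81447b297102069bcd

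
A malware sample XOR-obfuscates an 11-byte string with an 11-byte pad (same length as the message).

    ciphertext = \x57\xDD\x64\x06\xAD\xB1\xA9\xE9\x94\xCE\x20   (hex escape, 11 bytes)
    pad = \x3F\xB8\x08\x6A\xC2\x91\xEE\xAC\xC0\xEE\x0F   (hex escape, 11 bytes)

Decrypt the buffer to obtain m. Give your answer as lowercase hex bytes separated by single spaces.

68 65 6c 6c 6f 20 47 45 54 20 2f

XOR is its own inverse, so applying the key byte-wise gives the result directly.
 87 ⊕  63 = 104
221 ⊕ 184 = 101
100 ⊕   8 = 108
  6 ⊕ 106 = 108
173 ⊕ 194 = 111
177 ⊕ 145 =  32
169 ⊕ 238 =  71
233 ⊕ 172 =  69
148 ⊕ 192 =  84
206 ⊕ 238 =  32
 32 ⊕  15 =  47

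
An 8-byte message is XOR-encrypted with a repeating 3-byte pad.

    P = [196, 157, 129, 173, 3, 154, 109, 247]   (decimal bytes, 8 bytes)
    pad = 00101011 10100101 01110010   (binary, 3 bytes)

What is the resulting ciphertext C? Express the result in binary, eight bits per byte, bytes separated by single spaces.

The 3-byte key repeats, so the effective keystream is 2b a5 72 2b a5 72 2b a5.
byte 0: 196 xor  43 = 239
byte 1: 157 xor 165 =  56
byte 2: 129 xor 114 = 243
byte 3: 173 xor  43 = 134
byte 4:   3 xor 165 = 166
byte 5: 154 xor 114 = 232
byte 6: 109 xor  43 =  70
byte 7: 247 xor 165 =  82

11101111 00111000 11110011 10000110 10100110 11101000 01000110 01010010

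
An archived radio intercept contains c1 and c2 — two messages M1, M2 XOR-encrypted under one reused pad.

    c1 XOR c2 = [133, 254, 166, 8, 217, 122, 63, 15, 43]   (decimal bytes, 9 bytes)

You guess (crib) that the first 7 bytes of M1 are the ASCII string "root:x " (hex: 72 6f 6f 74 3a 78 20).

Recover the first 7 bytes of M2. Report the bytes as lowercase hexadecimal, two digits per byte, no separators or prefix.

f791c97ce3021f

Since c1 ⊕ c2 = M1 ⊕ M2, XORing with the guessed M1 bytes yields the corresponding M2 bytes: M2 = (c1 ⊕ c2) ⊕ M1.
85 ^ 72 = f7
fe ^ 6f = 91
a6 ^ 6f = c9
08 ^ 74 = 7c
d9 ^ 3a = e3
7a ^ 78 = 02
3f ^ 20 = 1f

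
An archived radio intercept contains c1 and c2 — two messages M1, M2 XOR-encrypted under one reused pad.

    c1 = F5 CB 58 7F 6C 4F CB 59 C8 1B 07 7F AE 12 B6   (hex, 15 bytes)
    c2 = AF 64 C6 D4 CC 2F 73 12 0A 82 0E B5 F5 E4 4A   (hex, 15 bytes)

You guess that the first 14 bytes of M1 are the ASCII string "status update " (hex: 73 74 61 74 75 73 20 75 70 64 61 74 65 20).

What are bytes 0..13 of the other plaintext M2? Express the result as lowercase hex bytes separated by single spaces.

29 db ff df d5 13 98 3e b2 fd 68 be 3e d6

First, c1 ⊕ c2 = (M1 ⊕ K) ⊕ (M2 ⊕ K) = M1 ⊕ M2, so the key drops out. Then M2 = (M1 ⊕ M2) ⊕ M1 over the first 14 bytes.
byte 0: (f5 ^ af) ^ 73 = 5a ^ 73 = 29
byte 1: (cb ^ 64) ^ 74 = af ^ 74 = db
byte 2: (58 ^ c6) ^ 61 = 9e ^ 61 = ff
byte 3: (7f ^ d4) ^ 74 = ab ^ 74 = df
byte 4: (6c ^ cc) ^ 75 = a0 ^ 75 = d5
byte 5: (4f ^ 2f) ^ 73 = 60 ^ 73 = 13
byte 6: (cb ^ 73) ^ 20 = b8 ^ 20 = 98
byte 7: (59 ^ 12) ^ 75 = 4b ^ 75 = 3e
byte 8: (c8 ^ 0a) ^ 70 = c2 ^ 70 = b2
byte 9: (1b ^ 82) ^ 64 = 99 ^ 64 = fd
byte 10: (07 ^ 0e) ^ 61 = 09 ^ 61 = 68
byte 11: (7f ^ b5) ^ 74 = ca ^ 74 = be
byte 12: (ae ^ f5) ^ 65 = 5b ^ 65 = 3e
byte 13: (12 ^ e4) ^ 20 = f6 ^ 20 = d6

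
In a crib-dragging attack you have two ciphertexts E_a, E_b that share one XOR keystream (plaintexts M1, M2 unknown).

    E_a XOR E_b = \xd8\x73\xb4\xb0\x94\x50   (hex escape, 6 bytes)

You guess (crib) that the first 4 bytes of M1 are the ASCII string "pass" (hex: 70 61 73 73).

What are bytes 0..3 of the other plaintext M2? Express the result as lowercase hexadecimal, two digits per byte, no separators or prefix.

Since E_a ⊕ E_b = M1 ⊕ M2, XORing with the guessed M1 bytes yields the corresponding M2 bytes: M2 = (E_a ⊕ E_b) ⊕ M1.
byte 0: 11011000 ^ 01110000 = 10101000
byte 1: 01110011 ^ 01100001 = 00010010
byte 2: 10110100 ^ 01110011 = 11000111
byte 3: 10110000 ^ 01110011 = 11000011

a812c7c3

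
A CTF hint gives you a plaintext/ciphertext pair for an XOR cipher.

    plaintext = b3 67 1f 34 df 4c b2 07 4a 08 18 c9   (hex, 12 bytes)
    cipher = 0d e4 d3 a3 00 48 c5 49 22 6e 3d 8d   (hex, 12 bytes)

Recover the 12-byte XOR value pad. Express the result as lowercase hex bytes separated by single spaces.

Since cipher = plaintext ⊕ pad, XORing both sides with plaintext gives pad = plaintext ⊕ cipher.
byte 0: 179 ⊕  13 = 190
byte 1: 103 ⊕ 228 = 131
byte 2:  31 ⊕ 211 = 204
byte 3:  52 ⊕ 163 = 151
byte 4: 223 ⊕   0 = 223
byte 5:  76 ⊕  72 =   4
byte 6: 178 ⊕ 197 = 119
byte 7:   7 ⊕  73 =  78
byte 8:  74 ⊕  34 = 104
byte 9:   8 ⊕ 110 = 102
byte 10:  24 ⊕  61 =  37
byte 11: 201 ⊕ 141 =  68

be 83 cc 97 df 04 77 4e 68 66 25 44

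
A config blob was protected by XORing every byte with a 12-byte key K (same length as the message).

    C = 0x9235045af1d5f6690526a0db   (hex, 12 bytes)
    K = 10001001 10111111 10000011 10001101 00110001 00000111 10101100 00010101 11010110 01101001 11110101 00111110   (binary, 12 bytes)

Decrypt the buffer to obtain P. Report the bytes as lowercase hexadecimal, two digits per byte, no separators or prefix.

1b8a87d7c0d25a7cd34f55e5

XOR is its own inverse, so applying the key byte-wise gives the result directly.
92 XOR 89 = 1b
35 XOR bf = 8a
04 XOR 83 = 87
5a XOR 8d = d7
f1 XOR 31 = c0
d5 XOR 07 = d2
f6 XOR ac = 5a
69 XOR 15 = 7c
05 XOR d6 = d3
26 XOR 69 = 4f
a0 XOR f5 = 55
db XOR 3e = e5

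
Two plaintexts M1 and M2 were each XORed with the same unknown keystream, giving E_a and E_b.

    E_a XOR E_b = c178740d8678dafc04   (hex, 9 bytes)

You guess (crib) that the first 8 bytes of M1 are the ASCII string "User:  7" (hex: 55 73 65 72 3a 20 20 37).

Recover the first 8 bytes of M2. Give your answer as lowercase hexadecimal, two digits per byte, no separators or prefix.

940b117fbc58facb

Since E_a ⊕ E_b = M1 ⊕ M2, XORing with the guessed M1 bytes yields the corresponding M2 bytes: M2 = (E_a ⊕ E_b) ⊕ M1.
byte 0: 193 ^  85 = 148
byte 1: 120 ^ 115 =  11
byte 2: 116 ^ 101 =  17
byte 3:  13 ^ 114 = 127
byte 4: 134 ^  58 = 188
byte 5: 120 ^  32 =  88
byte 6: 218 ^  32 = 250
byte 7: 252 ^  55 = 203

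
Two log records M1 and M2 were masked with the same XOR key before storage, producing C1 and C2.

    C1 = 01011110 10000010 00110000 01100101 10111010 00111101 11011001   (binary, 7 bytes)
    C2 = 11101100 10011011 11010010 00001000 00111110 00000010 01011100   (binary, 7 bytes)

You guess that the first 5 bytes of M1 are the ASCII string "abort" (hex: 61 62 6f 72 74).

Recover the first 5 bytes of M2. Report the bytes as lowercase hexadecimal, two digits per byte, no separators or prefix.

d37b8d1ff0

First, C1 ⊕ C2 = (M1 ⊕ K) ⊕ (M2 ⊕ K) = M1 ⊕ M2, so the key drops out. Then M2 = (M1 ⊕ M2) ⊕ M1 over the first 5 bytes.
byte 0: (5e ^ ec) ^ 61 = b2 ^ 61 = d3
byte 1: (82 ^ 9b) ^ 62 = 19 ^ 62 = 7b
byte 2: (30 ^ d2) ^ 6f = e2 ^ 6f = 8d
byte 3: (65 ^ 08) ^ 72 = 6d ^ 72 = 1f
byte 4: (ba ^ 3e) ^ 74 = 84 ^ 74 = f0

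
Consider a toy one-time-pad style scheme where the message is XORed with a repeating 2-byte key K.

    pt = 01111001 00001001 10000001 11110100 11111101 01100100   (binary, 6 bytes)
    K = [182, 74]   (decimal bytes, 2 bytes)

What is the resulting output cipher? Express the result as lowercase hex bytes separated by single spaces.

cf 43 37 be 4b 2e

The 2-byte key repeats, so the effective keystream is b6 4a b6 4a b6 4a.
byte 0: 79 xor b6 = cf
byte 1: 09 xor 4a = 43
byte 2: 81 xor b6 = 37
byte 3: f4 xor 4a = be
byte 4: fd xor b6 = 4b
byte 5: 64 xor 4a = 2e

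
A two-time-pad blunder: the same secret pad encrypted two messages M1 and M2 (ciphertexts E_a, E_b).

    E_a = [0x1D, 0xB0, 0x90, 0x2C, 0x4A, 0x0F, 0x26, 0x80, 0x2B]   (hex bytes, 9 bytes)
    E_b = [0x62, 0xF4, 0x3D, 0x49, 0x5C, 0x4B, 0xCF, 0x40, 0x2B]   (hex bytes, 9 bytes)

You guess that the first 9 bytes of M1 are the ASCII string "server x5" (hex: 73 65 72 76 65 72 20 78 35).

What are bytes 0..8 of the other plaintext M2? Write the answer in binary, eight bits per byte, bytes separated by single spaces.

00001100 00100001 11011111 00010011 01110011 00110110 11001001 10111000 00110101

First, E_a ⊕ E_b = (M1 ⊕ K) ⊕ (M2 ⊕ K) = M1 ⊕ M2, so the key drops out. Then M2 = (M1 ⊕ M2) ⊕ M1 over the first 9 bytes.
byte 0: (1d xor 62) xor 73 = 7f xor 73 = 0c
byte 1: (b0 xor f4) xor 65 = 44 xor 65 = 21
byte 2: (90 xor 3d) xor 72 = ad xor 72 = df
byte 3: (2c xor 49) xor 76 = 65 xor 76 = 13
byte 4: (4a xor 5c) xor 65 = 16 xor 65 = 73
byte 5: (0f xor 4b) xor 72 = 44 xor 72 = 36
byte 6: (26 xor cf) xor 20 = e9 xor 20 = c9
byte 7: (80 xor 40) xor 78 = c0 xor 78 = b8
byte 8: (2b xor 2b) xor 35 = 00 xor 35 = 35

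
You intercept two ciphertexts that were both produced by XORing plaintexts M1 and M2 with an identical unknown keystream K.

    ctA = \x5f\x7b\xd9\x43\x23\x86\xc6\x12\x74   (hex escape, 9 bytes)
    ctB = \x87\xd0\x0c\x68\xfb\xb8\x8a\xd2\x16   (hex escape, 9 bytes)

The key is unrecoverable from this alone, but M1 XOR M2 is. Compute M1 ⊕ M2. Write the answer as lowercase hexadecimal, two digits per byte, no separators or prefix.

d8abd52bd83e4cc062

ctA ⊕ ctB = (M1 ⊕ K) ⊕ (M2 ⊕ K) = M1 ⊕ M2 — the shared key cancels under XOR.
5f ⊕ 87 = d8
7b ⊕ d0 = ab
d9 ⊕ 0c = d5
43 ⊕ 68 = 2b
23 ⊕ fb = d8
86 ⊕ b8 = 3e
c6 ⊕ 8a = 4c
12 ⊕ d2 = c0
74 ⊕ 16 = 62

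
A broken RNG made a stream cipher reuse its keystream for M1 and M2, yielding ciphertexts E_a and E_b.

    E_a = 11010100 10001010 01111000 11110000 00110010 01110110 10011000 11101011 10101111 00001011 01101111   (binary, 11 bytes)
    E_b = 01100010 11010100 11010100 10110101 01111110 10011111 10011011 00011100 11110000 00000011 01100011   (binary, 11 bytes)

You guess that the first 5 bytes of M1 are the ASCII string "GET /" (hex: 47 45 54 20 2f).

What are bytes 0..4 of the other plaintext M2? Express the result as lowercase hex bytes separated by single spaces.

First, E_a ⊕ E_b = (M1 ⊕ K) ⊕ (M2 ⊕ K) = M1 ⊕ M2, so the key drops out. Then M2 = (M1 ⊕ M2) ⊕ M1 over the first 5 bytes.
byte 0: (d4 ^ 62) ^ 47 = b6 ^ 47 = f1
byte 1: (8a ^ d4) ^ 45 = 5e ^ 45 = 1b
byte 2: (78 ^ d4) ^ 54 = ac ^ 54 = f8
byte 3: (f0 ^ b5) ^ 20 = 45 ^ 20 = 65
byte 4: (32 ^ 7e) ^ 2f = 4c ^ 2f = 63

f1 1b f8 65 63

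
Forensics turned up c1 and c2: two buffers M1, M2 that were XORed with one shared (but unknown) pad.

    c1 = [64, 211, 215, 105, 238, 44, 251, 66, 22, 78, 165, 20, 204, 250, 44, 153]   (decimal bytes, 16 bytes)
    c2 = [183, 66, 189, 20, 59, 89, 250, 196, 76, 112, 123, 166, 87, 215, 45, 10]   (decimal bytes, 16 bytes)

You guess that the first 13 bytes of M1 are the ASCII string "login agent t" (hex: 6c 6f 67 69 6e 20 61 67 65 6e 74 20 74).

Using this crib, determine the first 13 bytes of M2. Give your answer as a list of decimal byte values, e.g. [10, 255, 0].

[155, 254, 13, 20, 187, 85, 96, 225, 63, 80, 170, 146, 239]

First, c1 ⊕ c2 = (M1 ⊕ K) ⊕ (M2 ⊕ K) = M1 ⊕ M2, so the key drops out. Then M2 = (M1 ⊕ M2) ⊕ M1 over the first 13 bytes.
byte 0: (40 XOR b7) XOR 6c = f7 XOR 6c = 9b
byte 1: (d3 XOR 42) XOR 6f = 91 XOR 6f = fe
byte 2: (d7 XOR bd) XOR 67 = 6a XOR 67 = 0d
byte 3: (69 XOR 14) XOR 69 = 7d XOR 69 = 14
byte 4: (ee XOR 3b) XOR 6e = d5 XOR 6e = bb
byte 5: (2c XOR 59) XOR 20 = 75 XOR 20 = 55
byte 6: (fb XOR fa) XOR 61 = 01 XOR 61 = 60
byte 7: (42 XOR c4) XOR 67 = 86 XOR 67 = e1
byte 8: (16 XOR 4c) XOR 65 = 5a XOR 65 = 3f
byte 9: (4e XOR 70) XOR 6e = 3e XOR 6e = 50
byte 10: (a5 XOR 7b) XOR 74 = de XOR 74 = aa
byte 11: (14 XOR a6) XOR 20 = b2 XOR 20 = 92
byte 12: (cc XOR 57) XOR 74 = 9b XOR 74 = ef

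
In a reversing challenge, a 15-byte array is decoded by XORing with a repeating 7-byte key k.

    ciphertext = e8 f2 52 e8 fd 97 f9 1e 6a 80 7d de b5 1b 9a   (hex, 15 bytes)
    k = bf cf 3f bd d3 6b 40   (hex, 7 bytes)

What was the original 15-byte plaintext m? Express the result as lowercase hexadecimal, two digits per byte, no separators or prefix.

The 7-byte key repeats, so the effective keystream is bf cf 3f bd d3 6b 40 bf cf 3f bd d3 6b 40 bf.
byte 0: e8 ^ bf = 57
byte 1: f2 ^ cf = 3d
byte 2: 52 ^ 3f = 6d
byte 3: e8 ^ bd = 55
byte 4: fd ^ d3 = 2e
byte 5: 97 ^ 6b = fc
byte 6: f9 ^ 40 = b9
byte 7: 1e ^ bf = a1
byte 8: 6a ^ cf = a5
byte 9: 80 ^ 3f = bf
byte 10: 7d ^ bd = c0
byte 11: de ^ d3 = 0d
byte 12: b5 ^ 6b = de
byte 13: 1b ^ 40 = 5b
byte 14: 9a ^ bf = 25

573d6d552efcb9a1a5bfc00dde5b25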